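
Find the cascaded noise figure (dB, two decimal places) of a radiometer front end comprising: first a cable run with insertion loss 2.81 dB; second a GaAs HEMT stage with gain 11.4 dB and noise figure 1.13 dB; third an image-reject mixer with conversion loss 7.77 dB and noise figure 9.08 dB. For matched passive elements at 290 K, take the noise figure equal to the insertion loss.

5.39 dB

Convert to linear (a loss of L dB is a gain of −L dB): F_i = 10^(NF_i/10), G_i = 10^(G_i,dB/10)
  Stage 1: F_1 = 10^(2.81/10) = 1.910, G_1 = 10^(−2.81/10) = 0.5236
  Stage 2: F_2 = 10^(1.13/10) = 1.297, G_2 = 10^(11.4/10) = 13.80
  Stage 3: F_3 = 10^(9.08/10) = 8.091, G_3 = 10^(−7.77/10) = 0.1671
Friis cascade:
  F = 1.910 + (1.297 − 1)/0.5236 + (8.091 − 1)/7.228 = 3.459
NF = 10 log₁₀(3.459) = 5.39 dB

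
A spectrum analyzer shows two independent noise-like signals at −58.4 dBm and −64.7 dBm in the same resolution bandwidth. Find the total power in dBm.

−57.5 dBm

Convert to linear, add, convert back:
P₁ = 1.45×10⁻⁹ W, P₂ = 3.39×10⁻¹⁰ W
P_tot = 1.78×10⁻⁹ W → 10 log₁₀(P_tot / 10⁻³) = −57.5 dBm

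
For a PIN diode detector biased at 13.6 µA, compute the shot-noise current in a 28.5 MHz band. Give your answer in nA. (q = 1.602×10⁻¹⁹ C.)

I_n = √(2qI·B)
2qI·B = 2 × 1.602×10⁻¹⁹ × 1.36×10⁻⁵ × 2.85×10⁷ = 1.24×10⁻¹⁶ A²
I_n = √(1.24×10⁻¹⁶) = 1.11×10⁻⁸ A = 11.1 nA

11.1 nA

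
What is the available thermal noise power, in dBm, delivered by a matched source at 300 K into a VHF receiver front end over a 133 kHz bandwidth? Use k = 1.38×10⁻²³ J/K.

P_n = kTB = 1.38×10⁻²³ × 300 × 1.33×10⁵ = 5.51×10⁻¹⁶ W
In dBm: 10 log₁₀(5.51×10⁻¹⁶ / 10⁻³) = −122.6 dBm

−122.6 dBm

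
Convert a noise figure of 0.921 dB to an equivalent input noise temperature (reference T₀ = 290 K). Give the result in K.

68.5 K

F = 10^(0.921/10) = 1.23623
T_e = (F − 1)·T₀ = (1.23623 − 1) × 290 = 68.5 K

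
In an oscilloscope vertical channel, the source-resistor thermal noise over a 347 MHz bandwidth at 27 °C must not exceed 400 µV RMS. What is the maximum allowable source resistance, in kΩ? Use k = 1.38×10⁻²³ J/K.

T = 27 °C + 273.15 = 300.15 K
Johnson–Nyquist: V_n = √(4kTRB) ⇒ R = V_n² / (4kTB)
4kTB = 4 × 1.38×10⁻²³ × 300.15 × 3.47×10⁸ = 5.75×10⁻¹²
R = (4.00×10⁻⁴)² / 5.75×10⁻¹² = 2.78×10⁴ Ω = 27.8 kΩ

27.8 kΩ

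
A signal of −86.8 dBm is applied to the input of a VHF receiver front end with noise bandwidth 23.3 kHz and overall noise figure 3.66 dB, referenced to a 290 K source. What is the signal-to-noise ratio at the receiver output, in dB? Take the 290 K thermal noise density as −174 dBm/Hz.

Noise floor: N = −174 + 10 log₁₀(B) + NF
10 log₁₀(2.33×10⁴) = 43.67 dB
N = −174 + 43.67 + 3.66 = −126.67 dBm
SNR = P_sig − N = −86.8 − (−126.67) = 39.87 dB → 39.9 dB

39.9 dB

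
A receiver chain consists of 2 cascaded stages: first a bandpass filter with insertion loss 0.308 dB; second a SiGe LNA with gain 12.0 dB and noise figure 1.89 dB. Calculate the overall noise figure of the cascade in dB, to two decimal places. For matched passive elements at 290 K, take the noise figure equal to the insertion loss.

2.20 dB

Convert to linear (a loss of L dB is a gain of −L dB): F_i = 10^(NF_i/10), G_i = 10^(G_i,dB/10)
  Stage 1: F_1 = 10^(0.308/10) = 1.073, G_1 = 10^(−0.308/10) = 0.9315
  Stage 2: F_2 = 10^(1.89/10) = 1.545, G_2 = 10^(12.0/10) = 15.85
Friis cascade:
  F = 1.073 + (1.545 − 1)/0.9315 = 1.659
NF = 10 log₁₀(1.659) = 2.20 dB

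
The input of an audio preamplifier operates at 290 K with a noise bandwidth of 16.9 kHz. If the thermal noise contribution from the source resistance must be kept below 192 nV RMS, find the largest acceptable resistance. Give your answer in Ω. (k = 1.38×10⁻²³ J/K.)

136 Ω

Johnson–Nyquist: V_n = √(4kTRB) ⇒ R = V_n² / (4kTB)
4kTB = 4 × 1.38×10⁻²³ × 290 × 1.69×10⁴ = 2.71×10⁻¹⁶
R = (1.92×10⁻⁷)² / 2.71×10⁻¹⁶ = 1.36×10² Ω = 136 Ω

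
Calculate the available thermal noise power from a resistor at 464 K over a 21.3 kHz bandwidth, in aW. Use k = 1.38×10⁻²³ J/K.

136 aW

P_n = kTB = 1.38×10⁻²³ × 464 × 2.13×10⁴ = 1.36×10⁻¹⁶ W = 136 aW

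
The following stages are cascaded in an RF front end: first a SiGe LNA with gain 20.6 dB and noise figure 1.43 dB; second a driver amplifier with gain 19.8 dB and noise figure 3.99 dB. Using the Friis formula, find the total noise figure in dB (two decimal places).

1.47 dB

Convert to linear (a loss of L dB is a gain of −L dB): F_i = 10^(NF_i/10), G_i = 10^(G_i,dB/10)
  Stage 1: F_1 = 10^(1.43/10) = 1.390, G_1 = 10^(20.6/10) = 114.8
  Stage 2: F_2 = 10^(3.99/10) = 2.506, G_2 = 10^(19.8/10) = 95.50
Friis cascade:
  F = 1.390 + (2.506 − 1)/114.8 = 1.403
NF = 10 log₁₀(1.403) = 1.47 dB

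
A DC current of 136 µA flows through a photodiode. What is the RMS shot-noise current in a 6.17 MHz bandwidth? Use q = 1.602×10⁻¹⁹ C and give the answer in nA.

I_n = √(2qI·B)
2qI·B = 2 × 1.602×10⁻¹⁹ × 1.36×10⁻⁴ × 6.17×10⁶ = 2.69×10⁻¹⁶ A²
I_n = √(2.69×10⁻¹⁶) = 1.64×10⁻⁸ A = 16.4 nA

16.4 nA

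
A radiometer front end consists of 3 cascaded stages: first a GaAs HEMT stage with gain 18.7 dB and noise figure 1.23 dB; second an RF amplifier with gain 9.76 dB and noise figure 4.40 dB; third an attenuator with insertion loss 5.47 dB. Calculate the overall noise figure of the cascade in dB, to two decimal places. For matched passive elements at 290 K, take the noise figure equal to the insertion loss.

Convert to linear (a loss of L dB is a gain of −L dB): F_i = 10^(NF_i/10), G_i = 10^(G_i,dB/10)
  Stage 1: F_1 = 10^(1.23/10) = 1.327, G_1 = 10^(18.7/10) = 74.13
  Stage 2: F_2 = 10^(4.40/10) = 2.754, G_2 = 10^(9.76/10) = 9.462
  Stage 3: F_3 = 10^(5.47/10) = 3.524, G_3 = 10^(−5.47/10) = 0.2838
Friis cascade:
  F = 1.327 + (2.754 − 1)/74.13 + (3.524 − 1)/701.5 = 1.355
NF = 10 log₁₀(1.355) = 1.32 dB

1.32 dB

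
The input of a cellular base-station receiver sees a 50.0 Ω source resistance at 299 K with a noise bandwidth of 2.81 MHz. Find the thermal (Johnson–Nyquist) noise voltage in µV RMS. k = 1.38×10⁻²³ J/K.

1.52 µV

V_n = √(4kTRB)
4kTRB = 4 × 1.38×10⁻²³ × 299 × 5.00×10¹ × 2.81×10⁶ = 2.32×10⁻¹² V²
V_n = √(2.32×10⁻¹²) = 1.52×10⁻⁶ V = 1.52 µV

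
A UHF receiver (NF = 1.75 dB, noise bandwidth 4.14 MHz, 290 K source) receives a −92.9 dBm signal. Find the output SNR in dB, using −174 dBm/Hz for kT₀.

13.2 dB

Noise floor: N = −174 + 10 log₁₀(B) + NF
10 log₁₀(4.14×10⁶) = 66.17 dB
N = −174 + 66.17 + 1.75 = −106.08 dBm
SNR = P_sig − N = −92.9 − (−106.08) = 13.18 dB → 13.2 dB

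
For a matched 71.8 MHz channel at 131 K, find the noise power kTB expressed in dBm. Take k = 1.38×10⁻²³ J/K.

P_n = kTB = 1.38×10⁻²³ × 131 × 7.18×10⁷ = 1.30×10⁻¹³ W
In dBm: 10 log₁₀(1.30×10⁻¹³ / 10⁻³) = −98.9 dBm

−98.9 dBm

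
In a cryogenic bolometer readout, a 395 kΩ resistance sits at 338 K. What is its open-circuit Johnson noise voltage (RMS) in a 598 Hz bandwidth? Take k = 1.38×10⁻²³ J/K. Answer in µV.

2.10 µV

V_n = √(4kTRB)
4kTRB = 4 × 1.38×10⁻²³ × 338 × 3.95×10⁵ × 5.98×10² = 4.41×10⁻¹² V²
V_n = √(4.41×10⁻¹²) = 2.10×10⁻⁶ V = 2.10 µV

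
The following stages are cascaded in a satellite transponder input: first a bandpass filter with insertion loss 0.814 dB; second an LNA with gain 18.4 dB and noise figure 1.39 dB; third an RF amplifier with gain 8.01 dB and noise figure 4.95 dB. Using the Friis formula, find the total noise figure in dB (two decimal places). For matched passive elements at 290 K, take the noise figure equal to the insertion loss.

Convert to linear (a loss of L dB is a gain of −L dB): F_i = 10^(NF_i/10), G_i = 10^(G_i,dB/10)
  Stage 1: F_1 = 10^(0.814/10) = 1.206, G_1 = 10^(−0.814/10) = 0.8291
  Stage 2: F_2 = 10^(1.39/10) = 1.377, G_2 = 10^(18.4/10) = 69.18
  Stage 3: F_3 = 10^(4.95/10) = 3.126, G_3 = 10^(8.01/10) = 6.324
Friis cascade:
  F = 1.206 + (1.377 − 1)/0.8291 + (3.126 − 1)/57.36 = 1.698
NF = 10 log₁₀(1.698) = 2.30 dB

2.30 dB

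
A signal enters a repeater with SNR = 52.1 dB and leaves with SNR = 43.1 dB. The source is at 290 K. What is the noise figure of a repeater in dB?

NF (dB) = SNR_in(dB) − SNR_out(dB) when the source is at T₀
NF = 52.1 − 43.1 = 9.0 dB

9.0 dB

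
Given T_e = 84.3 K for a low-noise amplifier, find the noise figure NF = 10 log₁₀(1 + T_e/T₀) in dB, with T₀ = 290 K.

F = 1 + T_e/T₀ = 1 + 84.3/290 = 1.29069
NF = 10 log₁₀(1.29069) = 1.11 dB

1.11 dB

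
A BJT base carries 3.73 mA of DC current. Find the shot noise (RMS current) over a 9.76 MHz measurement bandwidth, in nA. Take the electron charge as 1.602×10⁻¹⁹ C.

108 nA

I_n = √(2qI·B)
2qI·B = 2 × 1.602×10⁻¹⁹ × 3.73×10⁻³ × 9.76×10⁶ = 1.17×10⁻¹⁴ A²
I_n = √(1.17×10⁻¹⁴) = 1.08×10⁻⁷ A = 108 nA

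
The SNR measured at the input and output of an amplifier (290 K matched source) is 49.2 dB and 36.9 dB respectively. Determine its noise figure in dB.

NF (dB) = SNR_in(dB) − SNR_out(dB) when the source is at T₀
NF = 49.2 − 36.9 = 12.3 dB

12.3 dB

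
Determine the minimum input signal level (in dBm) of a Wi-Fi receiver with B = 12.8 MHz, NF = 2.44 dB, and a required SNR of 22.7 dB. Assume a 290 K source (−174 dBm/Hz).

Sensitivity = −174 + 10 log₁₀(B) + NF + SNR_min
= −174 + 71.07 + 2.44 + 22.7
= −77.79 dBm → −77.8 dBm

−77.8 dBm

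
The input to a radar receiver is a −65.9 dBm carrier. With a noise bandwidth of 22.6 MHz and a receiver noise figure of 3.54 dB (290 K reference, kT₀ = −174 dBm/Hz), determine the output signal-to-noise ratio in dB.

31.0 dB

Noise floor: N = −174 + 10 log₁₀(B) + NF
10 log₁₀(2.26×10⁷) = 73.54 dB
N = −174 + 73.54 + 3.54 = −96.92 dBm
SNR = P_sig − N = −65.9 − (−96.92) = 31.02 dB → 31.0 dB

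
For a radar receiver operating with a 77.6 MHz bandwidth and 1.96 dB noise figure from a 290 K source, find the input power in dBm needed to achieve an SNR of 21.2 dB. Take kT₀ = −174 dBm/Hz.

−71.9 dBm

Sensitivity = −174 + 10 log₁₀(B) + NF + SNR_min
= −174 + 78.9 + 1.96 + 21.2
= −71.94 dBm → −71.9 dBm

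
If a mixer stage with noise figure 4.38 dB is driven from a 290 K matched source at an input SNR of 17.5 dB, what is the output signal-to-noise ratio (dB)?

By definition F = SNR_in/SNR_out, so in dB: SNR_out = SNR_in − NF
SNR_out = 17.5 − 4.38 = 13.12 dB

13.12 dB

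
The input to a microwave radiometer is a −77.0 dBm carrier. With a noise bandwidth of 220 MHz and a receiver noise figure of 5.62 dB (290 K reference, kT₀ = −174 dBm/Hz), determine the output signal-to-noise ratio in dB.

Noise floor: N = −174 + 10 log₁₀(B) + NF
10 log₁₀(2.20×10⁸) = 83.42 dB
N = −174 + 83.42 + 5.62 = −84.96 dBm
SNR = P_sig − N = −77.0 − (−84.96) = 7.96 dB → 8.0 dB

8.0 dB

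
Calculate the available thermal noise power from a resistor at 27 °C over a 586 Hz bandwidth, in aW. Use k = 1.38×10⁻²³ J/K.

T = 27 °C + 273.15 = 300.15 K
P_n = kTB = 1.38×10⁻²³ × 300.15 × 5.86×10² = 2.43×10⁻¹⁸ W = 2.43 aW

2.43 aW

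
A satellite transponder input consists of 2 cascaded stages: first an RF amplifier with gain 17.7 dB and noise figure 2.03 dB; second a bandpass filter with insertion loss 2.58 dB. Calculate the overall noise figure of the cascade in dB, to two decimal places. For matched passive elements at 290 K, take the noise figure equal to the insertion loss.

2.07 dB

Convert to linear (a loss of L dB is a gain of −L dB): F_i = 10^(NF_i/10), G_i = 10^(G_i,dB/10)
  Stage 1: F_1 = 10^(2.03/10) = 1.596, G_1 = 10^(17.7/10) = 58.88
  Stage 2: F_2 = 10^(2.58/10) = 1.811, G_2 = 10^(−2.58/10) = 0.5521
Friis cascade:
  F = 1.596 + (1.811 − 1)/58.88 = 1.610
NF = 10 log₁₀(1.610) = 2.07 dB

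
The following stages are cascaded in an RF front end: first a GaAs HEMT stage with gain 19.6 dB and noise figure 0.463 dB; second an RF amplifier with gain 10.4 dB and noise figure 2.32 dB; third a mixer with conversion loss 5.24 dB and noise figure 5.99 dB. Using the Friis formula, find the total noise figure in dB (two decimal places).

Convert to linear (a loss of L dB is a gain of −L dB): F_i = 10^(NF_i/10), G_i = 10^(G_i,dB/10)
  Stage 1: F_1 = 10^(0.463/10) = 1.112, G_1 = 10^(19.6/10) = 91.20
  Stage 2: F_2 = 10^(2.32/10) = 1.706, G_2 = 10^(10.4/10) = 10.96
  Stage 3: F_3 = 10^(5.99/10) = 3.972, G_3 = 10^(−5.24/10) = 0.2992
Friis cascade:
  F = 1.112 + (1.706 − 1)/91.20 + (3.972 − 1)/1000 = 1.123
NF = 10 log₁₀(1.123) = 0.50 dB

0.50 dB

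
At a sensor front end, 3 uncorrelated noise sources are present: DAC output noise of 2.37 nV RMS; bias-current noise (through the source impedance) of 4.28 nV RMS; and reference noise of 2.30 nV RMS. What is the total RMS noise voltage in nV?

Uncorrelated sources add in power (mean-square): V_tot = √(ΣV_i²)
V_tot = √[(2.37×10⁻⁹)² + (4.28×10⁻⁹)² + (2.30×10⁻⁹)²] = 5.41×10⁻⁹ V = 5.41 nV

5.41 nV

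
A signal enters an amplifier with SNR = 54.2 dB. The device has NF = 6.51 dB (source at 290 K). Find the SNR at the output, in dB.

47.69 dB

By definition F = SNR_in/SNR_out, so in dB: SNR_out = SNR_in − NF
SNR_out = 54.2 − 6.51 = 47.69 dB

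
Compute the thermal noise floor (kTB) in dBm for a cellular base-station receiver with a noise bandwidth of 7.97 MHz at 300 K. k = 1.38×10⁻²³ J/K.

P_n = kTB = 1.38×10⁻²³ × 300 × 7.97×10⁶ = 3.30×10⁻¹⁴ W
In dBm: 10 log₁₀(3.30×10⁻¹⁴ / 10⁻³) = −104.8 dBm

−104.8 dBm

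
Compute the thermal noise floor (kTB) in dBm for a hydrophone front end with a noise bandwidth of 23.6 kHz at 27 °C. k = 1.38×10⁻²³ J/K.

T = 27 °C + 273.15 = 300.15 K
P_n = kTB = 1.38×10⁻²³ × 300.15 × 2.36×10⁴ = 9.78×10⁻¹⁷ W
In dBm: 10 log₁₀(9.78×10⁻¹⁷ / 10⁻³) = −130.1 dBm

−130.1 dBm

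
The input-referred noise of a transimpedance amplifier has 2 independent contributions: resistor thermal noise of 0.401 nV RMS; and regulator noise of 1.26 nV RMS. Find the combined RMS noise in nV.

1.32 nV

Uncorrelated sources add in power (mean-square): V_tot = √(ΣV_i²)
V_tot = √[(4.01×10⁻¹⁰)² + (1.26×10⁻⁹)²] = 1.32×10⁻⁹ V = 1.32 nV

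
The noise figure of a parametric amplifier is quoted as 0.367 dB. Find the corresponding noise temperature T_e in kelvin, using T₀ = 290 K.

25.6 K

F = 10^(0.367/10) = 1.08818
T_e = (F − 1)·T₀ = (1.08818 − 1) × 290 = 25.6 K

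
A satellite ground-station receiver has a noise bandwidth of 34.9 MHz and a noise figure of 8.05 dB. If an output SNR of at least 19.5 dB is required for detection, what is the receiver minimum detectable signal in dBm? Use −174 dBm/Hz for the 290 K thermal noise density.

Sensitivity = −174 + 10 log₁₀(B) + NF + SNR_min
= −174 + 75.43 + 8.05 + 19.5
= −71.02 dBm → −71.0 dBm

−71.0 dBm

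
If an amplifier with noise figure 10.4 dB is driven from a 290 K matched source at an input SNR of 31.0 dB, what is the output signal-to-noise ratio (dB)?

20.6 dB

By definition F = SNR_in/SNR_out, so in dB: SNR_out = SNR_in − NF
SNR_out = 31.0 − 10.4 = 20.6 dB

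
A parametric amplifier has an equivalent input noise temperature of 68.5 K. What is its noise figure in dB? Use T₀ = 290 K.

0.921 dB

F = 1 + T_e/T₀ = 1 + 68.5/290 = 1.23621
NF = 10 log₁₀(1.23621) = 0.921 dB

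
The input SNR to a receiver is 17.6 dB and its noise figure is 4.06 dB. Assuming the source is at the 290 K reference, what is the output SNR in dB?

By definition F = SNR_in/SNR_out, so in dB: SNR_out = SNR_in − NF
SNR_out = 17.6 − 4.06 = 13.54 dB

13.54 dB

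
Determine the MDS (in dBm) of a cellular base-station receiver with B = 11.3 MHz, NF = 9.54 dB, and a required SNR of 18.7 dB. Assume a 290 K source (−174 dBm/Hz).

−75.2 dBm

Sensitivity = −174 + 10 log₁₀(B) + NF + SNR_min
= −174 + 70.53 + 9.54 + 18.7
= −75.23 dBm → −75.2 dBm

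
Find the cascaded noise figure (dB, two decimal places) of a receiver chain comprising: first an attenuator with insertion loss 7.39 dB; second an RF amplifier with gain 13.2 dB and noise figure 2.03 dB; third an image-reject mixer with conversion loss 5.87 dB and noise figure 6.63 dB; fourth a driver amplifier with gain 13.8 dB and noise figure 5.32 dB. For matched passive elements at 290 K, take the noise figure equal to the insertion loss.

10.84 dB

Convert to linear (a loss of L dB is a gain of −L dB): F_i = 10^(NF_i/10), G_i = 10^(G_i,dB/10)
  Stage 1: F_1 = 10^(7.39/10) = 5.483, G_1 = 10^(−7.39/10) = 0.1824
  Stage 2: F_2 = 10^(2.03/10) = 1.596, G_2 = 10^(13.2/10) = 20.89
  Stage 3: F_3 = 10^(6.63/10) = 4.603, G_3 = 10^(−5.87/10) = 0.2588
  Stage 4: F_4 = 10^(5.32/10) = 3.404, G_4 = 10^(13.8/10) = 23.99
Friis cascade:
  F = 5.483 + (1.596 − 1)/0.1824 + (4.603 − 1)/3.811 + (3.404 − 1)/0.9863 = 12.13
NF = 10 log₁₀(12.13) = 10.84 dB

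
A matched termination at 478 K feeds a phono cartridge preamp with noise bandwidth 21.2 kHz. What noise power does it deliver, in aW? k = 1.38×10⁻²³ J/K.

140 aW

P_n = kTB = 1.38×10⁻²³ × 478 × 2.12×10⁴ = 1.40×10⁻¹⁶ W = 140 aW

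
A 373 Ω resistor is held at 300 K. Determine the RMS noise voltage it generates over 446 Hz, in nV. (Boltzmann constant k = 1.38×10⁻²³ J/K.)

52.5 nV

V_n = √(4kTRB)
4kTRB = 4 × 1.38×10⁻²³ × 300 × 3.73×10² × 4.46×10² = 2.75×10⁻¹⁵ V²
V_n = √(2.75×10⁻¹⁵) = 5.25×10⁻⁸ V = 52.5 nV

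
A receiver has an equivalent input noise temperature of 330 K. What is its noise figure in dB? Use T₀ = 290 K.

F = 1 + T_e/T₀ = 1 + 330/290 = 2.13793
NF = 10 log₁₀(2.13793) = 3.30 dB

3.30 dB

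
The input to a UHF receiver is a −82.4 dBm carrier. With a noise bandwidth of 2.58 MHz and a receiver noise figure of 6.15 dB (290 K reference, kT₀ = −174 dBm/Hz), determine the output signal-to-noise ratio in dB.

21.3 dB

Noise floor: N = −174 + 10 log₁₀(B) + NF
10 log₁₀(2.58×10⁶) = 64.12 dB
N = −174 + 64.12 + 6.15 = −103.73 dBm
SNR = P_sig − N = −82.4 − (−103.73) = 21.33 dB → 21.3 dB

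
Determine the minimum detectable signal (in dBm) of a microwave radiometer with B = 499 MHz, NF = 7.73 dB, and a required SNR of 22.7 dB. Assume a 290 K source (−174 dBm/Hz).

−56.6 dBm

Sensitivity = −174 + 10 log₁₀(B) + NF + SNR_min
= −174 + 86.98 + 7.73 + 22.7
= −56.59 dBm → −56.6 dBm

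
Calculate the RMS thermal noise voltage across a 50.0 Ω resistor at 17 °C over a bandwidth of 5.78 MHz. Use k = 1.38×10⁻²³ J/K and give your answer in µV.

2.15 µV

T = 17 °C + 273.15 = 290.15 K
V_n = √(4kTRB)
4kTRB = 4 × 1.38×10⁻²³ × 290.15 × 5.00×10¹ × 5.78×10⁶ = 4.63×10⁻¹² V²
V_n = √(4.63×10⁻¹²) = 2.15×10⁻⁶ V = 2.15 µV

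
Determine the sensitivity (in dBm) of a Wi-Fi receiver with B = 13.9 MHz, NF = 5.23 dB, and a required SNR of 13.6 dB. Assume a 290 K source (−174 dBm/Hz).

−83.7 dBm

Sensitivity = −174 + 10 log₁₀(B) + NF + SNR_min
= −174 + 71.43 + 5.23 + 13.6
= −83.74 dBm → −83.7 dBm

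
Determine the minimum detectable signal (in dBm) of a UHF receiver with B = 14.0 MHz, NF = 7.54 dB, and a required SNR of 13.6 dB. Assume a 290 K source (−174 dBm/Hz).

Sensitivity = −174 + 10 log₁₀(B) + NF + SNR_min
= −174 + 71.46 + 7.54 + 13.6
= −81.40 dBm → −81.4 dBm

−81.4 dBm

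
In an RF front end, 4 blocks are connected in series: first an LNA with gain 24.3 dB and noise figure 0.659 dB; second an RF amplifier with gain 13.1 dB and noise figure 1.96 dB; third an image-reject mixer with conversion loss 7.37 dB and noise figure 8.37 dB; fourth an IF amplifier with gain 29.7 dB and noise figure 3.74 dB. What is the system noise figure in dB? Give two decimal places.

Convert to linear (a loss of L dB is a gain of −L dB): F_i = 10^(NF_i/10), G_i = 10^(G_i,dB/10)
  Stage 1: F_1 = 10^(0.659/10) = 1.164, G_1 = 10^(24.3/10) = 269.2
  Stage 2: F_2 = 10^(1.96/10) = 1.570, G_2 = 10^(13.1/10) = 20.42
  Stage 3: F_3 = 10^(8.37/10) = 6.871, G_3 = 10^(−7.37/10) = 0.1832
  Stage 4: F_4 = 10^(3.74/10) = 2.366, G_4 = 10^(29.7/10) = 933.3
Friis cascade:
  F = 1.164 + (1.570 − 1)/269.2 + (6.871 − 1)/5495 + (2.366 − 1)/1007 = 1.168
NF = 10 log₁₀(1.168) = 0.68 dB

0.68 dB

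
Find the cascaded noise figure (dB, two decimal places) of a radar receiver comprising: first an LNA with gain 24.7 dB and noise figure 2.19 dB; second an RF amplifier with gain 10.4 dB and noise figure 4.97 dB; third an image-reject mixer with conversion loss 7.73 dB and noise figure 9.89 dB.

Convert to linear (a loss of L dB is a gain of −L dB): F_i = 10^(NF_i/10), G_i = 10^(G_i,dB/10)
  Stage 1: F_1 = 10^(2.19/10) = 1.656, G_1 = 10^(24.7/10) = 295.1
  Stage 2: F_2 = 10^(4.97/10) = 3.141, G_2 = 10^(10.4/10) = 10.96
  Stage 3: F_3 = 10^(9.89/10) = 9.750, G_3 = 10^(−7.73/10) = 0.1687
Friis cascade:
  F = 1.656 + (3.141 − 1)/295.1 + (9.750 − 1)/3236 = 1.666
NF = 10 log₁₀(1.666) = 2.22 dB

2.22 dB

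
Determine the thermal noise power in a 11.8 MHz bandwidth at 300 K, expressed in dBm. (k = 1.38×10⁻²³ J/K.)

P_n = kTB = 1.38×10⁻²³ × 300 × 1.18×10⁷ = 4.89×10⁻¹⁴ W
In dBm: 10 log₁₀(4.89×10⁻¹⁴ / 10⁻³) = −103.1 dBm

−103.1 dBm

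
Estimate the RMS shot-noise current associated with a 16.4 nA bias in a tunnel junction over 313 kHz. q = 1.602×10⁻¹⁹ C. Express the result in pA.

I_n = √(2qI·B)
2qI·B = 2 × 1.602×10⁻¹⁹ × 1.64×10⁻⁸ × 3.13×10⁵ = 1.64×10⁻²¹ A²
I_n = √(1.64×10⁻²¹) = 4.06×10⁻¹¹ A = 40.6 pA

40.6 pA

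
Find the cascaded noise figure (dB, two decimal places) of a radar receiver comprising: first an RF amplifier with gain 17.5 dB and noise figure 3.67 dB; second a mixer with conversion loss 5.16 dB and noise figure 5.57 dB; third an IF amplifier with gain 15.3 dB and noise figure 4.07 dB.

Convert to linear (a loss of L dB is a gain of −L dB): F_i = 10^(NF_i/10), G_i = 10^(G_i,dB/10)
  Stage 1: F_1 = 10^(3.67/10) = 2.328, G_1 = 10^(17.5/10) = 56.23
  Stage 2: F_2 = 10^(5.57/10) = 3.606, G_2 = 10^(−5.16/10) = 0.3048
  Stage 3: F_3 = 10^(4.07/10) = 2.553, G_3 = 10^(15.3/10) = 33.88
Friis cascade:
  F = 2.328 + (3.606 − 1)/56.23 + (2.553 − 1)/17.14 = 2.465
NF = 10 log₁₀(2.465) = 3.92 dB

3.92 dB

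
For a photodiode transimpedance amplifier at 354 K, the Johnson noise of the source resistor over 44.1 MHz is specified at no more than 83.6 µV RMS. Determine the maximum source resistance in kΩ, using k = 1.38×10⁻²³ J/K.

8.11 kΩ

Johnson–Nyquist: V_n = √(4kTRB) ⇒ R = V_n² / (4kTB)
4kTB = 4 × 1.38×10⁻²³ × 354 × 4.41×10⁷ = 8.62×10⁻¹³
R = (8.36×10⁻⁵)² / 8.62×10⁻¹³ = 8.11×10³ Ω = 8.11 kΩ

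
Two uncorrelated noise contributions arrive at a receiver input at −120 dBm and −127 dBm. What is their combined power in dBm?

−119.2 dBm

Convert to linear, add, convert back:
P₁ = 1.00×10⁻¹⁵ W, P₂ = 2.00×10⁻¹⁶ W
P_tot = 1.20×10⁻¹⁵ W → 10 log₁₀(P_tot / 10⁻³) = −119.2 dBm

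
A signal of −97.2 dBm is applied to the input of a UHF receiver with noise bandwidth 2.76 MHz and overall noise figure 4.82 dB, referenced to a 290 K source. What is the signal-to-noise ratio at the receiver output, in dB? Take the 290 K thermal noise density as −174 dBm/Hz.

7.6 dB

Noise floor: N = −174 + 10 log₁₀(B) + NF
10 log₁₀(2.76×10⁶) = 64.41 dB
N = −174 + 64.41 + 4.82 = −104.77 dBm
SNR = P_sig − N = −97.2 − (−104.77) = 7.57 dB → 7.6 dB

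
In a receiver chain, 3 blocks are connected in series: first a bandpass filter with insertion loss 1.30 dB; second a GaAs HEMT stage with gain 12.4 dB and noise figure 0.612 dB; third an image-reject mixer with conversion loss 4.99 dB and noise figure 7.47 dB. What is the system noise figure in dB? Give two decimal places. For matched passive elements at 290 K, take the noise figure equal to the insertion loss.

Convert to linear (a loss of L dB is a gain of −L dB): F_i = 10^(NF_i/10), G_i = 10^(G_i,dB/10)
  Stage 1: F_1 = 10^(1.30/10) = 1.349, G_1 = 10^(−1.30/10) = 0.7413
  Stage 2: F_2 = 10^(0.612/10) = 1.151, G_2 = 10^(12.4/10) = 17.38
  Stage 3: F_3 = 10^(7.47/10) = 5.585, G_3 = 10^(−4.99/10) = 0.3170
Friis cascade:
  F = 1.349 + (1.151 − 1)/0.7413 + (5.585 − 1)/12.88 = 1.909
NF = 10 log₁₀(1.909) = 2.81 dB

2.81 dB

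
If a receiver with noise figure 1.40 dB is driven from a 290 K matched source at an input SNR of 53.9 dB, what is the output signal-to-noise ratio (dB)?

52.50 dB

By definition F = SNR_in/SNR_out, so in dB: SNR_out = SNR_in − NF
SNR_out = 53.9 − 1.40 = 52.50 dB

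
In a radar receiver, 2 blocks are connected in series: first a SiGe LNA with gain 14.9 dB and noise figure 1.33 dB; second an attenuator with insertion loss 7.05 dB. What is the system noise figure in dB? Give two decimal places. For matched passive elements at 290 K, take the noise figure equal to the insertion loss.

Convert to linear (a loss of L dB is a gain of −L dB): F_i = 10^(NF_i/10), G_i = 10^(G_i,dB/10)
  Stage 1: F_1 = 10^(1.33/10) = 1.358, G_1 = 10^(14.9/10) = 30.90
  Stage 2: F_2 = 10^(7.05/10) = 5.070, G_2 = 10^(−7.05/10) = 0.1972
Friis cascade:
  F = 1.358 + (5.070 − 1)/30.90 = 1.490
NF = 10 log₁₀(1.490) = 1.73 dB

1.73 dB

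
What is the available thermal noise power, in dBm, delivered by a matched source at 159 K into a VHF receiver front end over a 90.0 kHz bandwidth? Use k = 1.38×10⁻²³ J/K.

P_n = kTB = 1.38×10⁻²³ × 159 × 9.00×10⁴ = 1.97×10⁻¹⁶ W
In dBm: 10 log₁₀(1.97×10⁻¹⁶ / 10⁻³) = −127.0 dBm

−127.0 dBm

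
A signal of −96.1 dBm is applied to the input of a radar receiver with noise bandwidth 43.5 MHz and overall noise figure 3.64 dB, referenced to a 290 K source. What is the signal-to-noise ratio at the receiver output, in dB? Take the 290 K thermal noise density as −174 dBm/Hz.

−2.1 dB

Noise floor: N = −174 + 10 log₁₀(B) + NF
10 log₁₀(4.35×10⁷) = 76.38 dB
N = −174 + 76.38 + 3.64 = −93.98 dBm
SNR = P_sig − N = −96.1 − (−93.98) = −2.12 dB → −2.1 dB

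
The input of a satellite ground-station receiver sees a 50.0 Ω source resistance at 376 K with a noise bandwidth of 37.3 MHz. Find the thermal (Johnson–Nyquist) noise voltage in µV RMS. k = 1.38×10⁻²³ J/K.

6.22 µV

V_n = √(4kTRB)
4kTRB = 4 × 1.38×10⁻²³ × 376 × 5.00×10¹ × 3.73×10⁷ = 3.87×10⁻¹¹ V²
V_n = √(3.87×10⁻¹¹) = 6.22×10⁻⁶ V = 6.22 µV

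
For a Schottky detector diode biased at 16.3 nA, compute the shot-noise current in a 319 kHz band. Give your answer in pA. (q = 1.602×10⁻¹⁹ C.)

40.8 pA

I_n = √(2qI·B)
2qI·B = 2 × 1.602×10⁻¹⁹ × 1.63×10⁻⁸ × 3.19×10⁵ = 1.67×10⁻²¹ A²
I_n = √(1.67×10⁻²¹) = 4.08×10⁻¹¹ A = 40.8 pA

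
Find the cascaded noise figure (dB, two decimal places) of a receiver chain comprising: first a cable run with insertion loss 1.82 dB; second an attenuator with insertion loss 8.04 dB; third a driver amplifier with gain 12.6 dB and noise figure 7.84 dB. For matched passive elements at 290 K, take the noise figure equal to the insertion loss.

17.70 dB

Convert to linear (a loss of L dB is a gain of −L dB): F_i = 10^(NF_i/10), G_i = 10^(G_i,dB/10)
  Stage 1: F_1 = 10^(1.82/10) = 1.521, G_1 = 10^(−1.82/10) = 0.6577
  Stage 2: F_2 = 10^(8.04/10) = 6.368, G_2 = 10^(−8.04/10) = 0.1570
  Stage 3: F_3 = 10^(7.84/10) = 6.081, G_3 = 10^(12.6/10) = 18.20
Friis cascade:
  F = 1.521 + (6.368 − 1)/0.6577 + (6.081 − 1)/0.1033 = 58.88
NF = 10 log₁₀(58.88) = 17.70 dB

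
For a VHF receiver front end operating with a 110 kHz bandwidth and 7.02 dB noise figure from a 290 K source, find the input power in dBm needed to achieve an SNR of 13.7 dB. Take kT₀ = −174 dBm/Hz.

Sensitivity = −174 + 10 log₁₀(B) + NF + SNR_min
= −174 + 50.41 + 7.02 + 13.7
= −102.87 dBm → −102.9 dBm

−102.9 dBm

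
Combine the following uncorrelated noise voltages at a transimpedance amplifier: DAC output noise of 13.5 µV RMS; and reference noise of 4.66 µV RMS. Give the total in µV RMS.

Uncorrelated sources add in power (mean-square): V_tot = √(ΣV_i²)
V_tot = √[(1.35×10⁻⁵)² + (4.66×10⁻⁶)²] = 1.43×10⁻⁵ V = 14.3 µV

14.3 µV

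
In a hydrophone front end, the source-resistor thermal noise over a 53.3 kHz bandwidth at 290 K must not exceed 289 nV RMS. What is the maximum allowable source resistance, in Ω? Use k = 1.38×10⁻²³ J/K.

97.9 Ω

Johnson–Nyquist: V_n = √(4kTRB) ⇒ R = V_n² / (4kTB)
4kTB = 4 × 1.38×10⁻²³ × 290 × 5.33×10⁴ = 8.53×10⁻¹⁶
R = (2.89×10⁻⁷)² / 8.53×10⁻¹⁶ = 9.79×10¹ Ω = 97.9 Ω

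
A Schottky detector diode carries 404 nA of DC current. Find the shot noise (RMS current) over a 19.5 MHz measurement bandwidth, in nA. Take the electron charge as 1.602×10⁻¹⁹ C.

1.59 nA

I_n = √(2qI·B)
2qI·B = 2 × 1.602×10⁻¹⁹ × 4.04×10⁻⁷ × 1.95×10⁷ = 2.52×10⁻¹⁸ A²
I_n = √(2.52×10⁻¹⁸) = 1.59×10⁻⁹ A = 1.59 nA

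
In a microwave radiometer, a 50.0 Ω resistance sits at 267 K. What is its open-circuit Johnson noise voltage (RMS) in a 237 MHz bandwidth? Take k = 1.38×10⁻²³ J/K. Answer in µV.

V_n = √(4kTRB)
4kTRB = 4 × 1.38×10⁻²³ × 267 × 5.00×10¹ × 2.37×10⁸ = 1.75×10⁻¹⁰ V²
V_n = √(1.75×10⁻¹⁰) = 1.32×10⁻⁵ V = 13.2 µV

13.2 µV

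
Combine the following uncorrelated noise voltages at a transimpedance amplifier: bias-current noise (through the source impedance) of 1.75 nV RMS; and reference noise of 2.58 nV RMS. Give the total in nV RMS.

Uncorrelated sources add in power (mean-square): V_tot = √(ΣV_i²)
V_tot = √[(1.75×10⁻⁹)² + (2.58×10⁻⁹)²] = 3.12×10⁻⁹ V = 3.12 nV

3.12 nV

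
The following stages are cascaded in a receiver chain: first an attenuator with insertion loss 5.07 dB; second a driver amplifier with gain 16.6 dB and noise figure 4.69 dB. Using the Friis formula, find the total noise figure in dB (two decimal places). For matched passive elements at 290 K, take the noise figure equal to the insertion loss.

9.76 dB

Convert to linear (a loss of L dB is a gain of −L dB): F_i = 10^(NF_i/10), G_i = 10^(G_i,dB/10)
  Stage 1: F_1 = 10^(5.07/10) = 3.214, G_1 = 10^(−5.07/10) = 0.3112
  Stage 2: F_2 = 10^(4.69/10) = 2.944, G_2 = 10^(16.6/10) = 45.71
Friis cascade:
  F = 3.214 + (2.944 − 1)/0.3112 = 9.462
NF = 10 log₁₀(9.462) = 9.76 dB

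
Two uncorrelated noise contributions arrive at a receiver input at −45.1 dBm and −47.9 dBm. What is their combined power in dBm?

−43.3 dBm

Convert to linear, add, convert back:
P₁ = 3.09×10⁻⁸ W, P₂ = 1.62×10⁻⁸ W
P_tot = 4.71×10⁻⁸ W → 10 log₁₀(P_tot / 10⁻³) = −43.3 dBm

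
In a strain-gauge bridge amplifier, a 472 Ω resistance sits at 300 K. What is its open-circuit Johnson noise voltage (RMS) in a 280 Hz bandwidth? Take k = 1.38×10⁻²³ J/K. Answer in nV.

V_n = √(4kTRB)
4kTRB = 4 × 1.38×10⁻²³ × 300 × 4.72×10² × 2.80×10² = 2.19×10⁻¹⁵ V²
V_n = √(2.19×10⁻¹⁵) = 4.68×10⁻⁸ V = 46.8 nV

46.8 nV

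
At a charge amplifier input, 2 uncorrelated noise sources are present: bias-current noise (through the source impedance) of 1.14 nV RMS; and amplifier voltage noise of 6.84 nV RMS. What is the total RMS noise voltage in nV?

Uncorrelated sources add in power (mean-square): V_tot = √(ΣV_i²)
V_tot = √[(1.14×10⁻⁹)² + (6.84×10⁻⁹)²] = 6.93×10⁻⁹ V = 6.93 nV

6.93 nV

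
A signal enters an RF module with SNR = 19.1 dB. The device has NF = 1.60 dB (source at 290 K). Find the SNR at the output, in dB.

By definition F = SNR_in/SNR_out, so in dB: SNR_out = SNR_in − NF
SNR_out = 19.1 − 1.60 = 17.50 dB

17.50 dB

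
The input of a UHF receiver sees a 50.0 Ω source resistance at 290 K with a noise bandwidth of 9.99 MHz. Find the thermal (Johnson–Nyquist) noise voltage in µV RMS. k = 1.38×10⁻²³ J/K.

V_n = √(4kTRB)
4kTRB = 4 × 1.38×10⁻²³ × 290 × 5.00×10¹ × 9.99×10⁶ = 8.00×10⁻¹² V²
V_n = √(8.00×10⁻¹²) = 2.83×10⁻⁶ V = 2.83 µV

2.83 µV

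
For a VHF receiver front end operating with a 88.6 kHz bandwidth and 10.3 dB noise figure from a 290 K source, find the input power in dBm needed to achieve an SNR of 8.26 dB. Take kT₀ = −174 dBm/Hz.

Sensitivity = −174 + 10 log₁₀(B) + NF + SNR_min
= −174 + 49.47 + 10.3 + 8.26
= −105.97 dBm → −106.0 dBm

−106.0 dBm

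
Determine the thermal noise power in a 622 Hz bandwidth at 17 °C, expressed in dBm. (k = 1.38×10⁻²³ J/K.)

T = 17 °C + 273.15 = 290.15 K
P_n = kTB = 1.38×10⁻²³ × 290.15 × 6.22×10² = 2.49×10⁻¹⁸ W
In dBm: 10 log₁₀(2.49×10⁻¹⁸ / 10⁻³) = −146.0 dBm

−146.0 dBm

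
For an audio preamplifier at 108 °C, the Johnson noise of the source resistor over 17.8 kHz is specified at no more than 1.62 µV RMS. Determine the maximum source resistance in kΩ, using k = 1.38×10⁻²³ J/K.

7.01 kΩ

T = 108 °C + 273.15 = 381.15 K
Johnson–Nyquist: V_n = √(4kTRB) ⇒ R = V_n² / (4kTB)
4kTB = 4 × 1.38×10⁻²³ × 381.15 × 1.78×10⁴ = 3.75×10⁻¹⁶
R = (1.62×10⁻⁶)² / 3.75×10⁻¹⁶ = 7.01×10³ Ω = 7.01 kΩ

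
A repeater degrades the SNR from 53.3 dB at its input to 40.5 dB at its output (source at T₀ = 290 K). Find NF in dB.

12.8 dB

NF (dB) = SNR_in(dB) − SNR_out(dB) when the source is at T₀
NF = 53.3 − 40.5 = 12.8 dB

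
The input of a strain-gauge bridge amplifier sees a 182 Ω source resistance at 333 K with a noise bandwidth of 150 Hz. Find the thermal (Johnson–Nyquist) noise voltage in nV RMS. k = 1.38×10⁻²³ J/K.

22.4 nV

V_n = √(4kTRB)
4kTRB = 4 × 1.38×10⁻²³ × 333 × 1.82×10² × 1.50×10² = 5.02×10⁻¹⁶ V²
V_n = √(5.02×10⁻¹⁶) = 2.24×10⁻⁸ V = 22.4 nV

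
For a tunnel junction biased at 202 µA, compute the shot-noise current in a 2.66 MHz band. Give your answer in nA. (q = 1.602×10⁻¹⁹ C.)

I_n = √(2qI·B)
2qI·B = 2 × 1.602×10⁻¹⁹ × 2.02×10⁻⁴ × 2.66×10⁶ = 1.72×10⁻¹⁶ A²
I_n = √(1.72×10⁻¹⁶) = 1.31×10⁻⁸ A = 13.1 nA

13.1 nA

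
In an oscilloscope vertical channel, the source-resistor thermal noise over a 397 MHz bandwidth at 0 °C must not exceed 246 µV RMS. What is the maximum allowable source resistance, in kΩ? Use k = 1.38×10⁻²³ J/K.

T = 0 °C + 273.15 = 273.15 K
Johnson–Nyquist: V_n = √(4kTRB) ⇒ R = V_n² / (4kTB)
4kTB = 4 × 1.38×10⁻²³ × 273.15 × 3.97×10⁸ = 5.99×10⁻¹²
R = (2.46×10⁻⁴)² / 5.99×10⁻¹² = 1.01×10⁴ Ω = 10.1 kΩ

10.1 kΩ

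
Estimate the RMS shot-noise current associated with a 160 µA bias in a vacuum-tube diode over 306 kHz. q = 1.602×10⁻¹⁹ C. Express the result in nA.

I_n = √(2qI·B)
2qI·B = 2 × 1.602×10⁻¹⁹ × 1.60×10⁻⁴ × 3.06×10⁵ = 1.57×10⁻¹⁷ A²
I_n = √(1.57×10⁻¹⁷) = 3.96×10⁻⁹ A = 3.96 nA

3.96 nA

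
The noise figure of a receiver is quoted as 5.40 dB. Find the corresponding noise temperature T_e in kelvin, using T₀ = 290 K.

F = 10^(5.40/10) = 3.46737
T_e = (F − 1)·T₀ = (3.46737 − 1) × 290 = 716 K

716 K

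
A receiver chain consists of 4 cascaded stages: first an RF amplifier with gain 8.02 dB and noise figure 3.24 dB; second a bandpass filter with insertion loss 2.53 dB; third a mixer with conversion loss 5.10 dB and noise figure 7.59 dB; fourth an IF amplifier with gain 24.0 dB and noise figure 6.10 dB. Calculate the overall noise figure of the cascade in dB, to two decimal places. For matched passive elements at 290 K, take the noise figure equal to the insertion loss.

Convert to linear (a loss of L dB is a gain of −L dB): F_i = 10^(NF_i/10), G_i = 10^(G_i,dB/10)
  Stage 1: F_1 = 10^(3.24/10) = 2.109, G_1 = 10^(8.02/10) = 6.339
  Stage 2: F_2 = 10^(2.53/10) = 1.791, G_2 = 10^(−2.53/10) = 0.5585
  Stage 3: F_3 = 10^(7.59/10) = 5.741, G_3 = 10^(−5.10/10) = 0.3090
  Stage 4: F_4 = 10^(6.10/10) = 4.074, G_4 = 10^(24.0/10) = 251.2
Friis cascade:
  F = 2.109 + (1.791 − 1)/6.339 + (5.741 − 1)/3.540 + (4.074 − 1)/1.094 = 6.382
NF = 10 log₁₀(6.382) = 8.05 dB

8.05 dB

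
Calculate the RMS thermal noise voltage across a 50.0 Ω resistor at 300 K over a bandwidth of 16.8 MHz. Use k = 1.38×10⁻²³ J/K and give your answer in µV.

3.73 µV

V_n = √(4kTRB)
4kTRB = 4 × 1.38×10⁻²³ × 300 × 5.00×10¹ × 1.68×10⁷ = 1.39×10⁻¹¹ V²
V_n = √(1.39×10⁻¹¹) = 3.73×10⁻⁶ V = 3.73 µV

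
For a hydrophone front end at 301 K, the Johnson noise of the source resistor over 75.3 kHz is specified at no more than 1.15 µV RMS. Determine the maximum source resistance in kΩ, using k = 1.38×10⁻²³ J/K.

1.06 kΩ

Johnson–Nyquist: V_n = √(4kTRB) ⇒ R = V_n² / (4kTB)
4kTB = 4 × 1.38×10⁻²³ × 301 × 7.53×10⁴ = 1.25×10⁻¹⁵
R = (1.15×10⁻⁶)² / 1.25×10⁻¹⁵ = 1.06×10³ Ω = 1.06 kΩ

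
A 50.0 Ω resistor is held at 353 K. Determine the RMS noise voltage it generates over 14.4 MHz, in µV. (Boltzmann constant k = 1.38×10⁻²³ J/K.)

V_n = √(4kTRB)
4kTRB = 4 × 1.38×10⁻²³ × 353 × 5.00×10¹ × 1.44×10⁷ = 1.40×10⁻¹¹ V²
V_n = √(1.40×10⁻¹¹) = 3.75×10⁻⁶ V = 3.75 µV

3.75 µV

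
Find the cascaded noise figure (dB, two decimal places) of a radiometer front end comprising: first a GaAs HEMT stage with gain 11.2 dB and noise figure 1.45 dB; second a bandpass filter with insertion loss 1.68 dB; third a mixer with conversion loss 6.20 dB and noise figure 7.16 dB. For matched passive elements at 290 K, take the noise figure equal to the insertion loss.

Convert to linear (a loss of L dB is a gain of −L dB): F_i = 10^(NF_i/10), G_i = 10^(G_i,dB/10)
  Stage 1: F_1 = 10^(1.45/10) = 1.396, G_1 = 10^(11.2/10) = 13.18
  Stage 2: F_2 = 10^(1.68/10) = 1.472, G_2 = 10^(−1.68/10) = 0.6792
  Stage 3: F_3 = 10^(7.16/10) = 5.200, G_3 = 10^(−6.20/10) = 0.2399
Friis cascade:
  F = 1.396 + (1.472 − 1)/13.18 + (5.200 − 1)/8.954 = 1.901
NF = 10 log₁₀(1.901) = 2.79 dB

2.79 dB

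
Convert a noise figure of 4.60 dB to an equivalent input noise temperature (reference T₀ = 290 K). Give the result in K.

F = 10^(4.60/10) = 2.88403
T_e = (F − 1)·T₀ = (2.88403 − 1) × 290 = 546 K

546 K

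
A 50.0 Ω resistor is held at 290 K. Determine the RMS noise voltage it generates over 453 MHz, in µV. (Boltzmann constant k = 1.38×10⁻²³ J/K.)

V_n = √(4kTRB)
4kTRB = 4 × 1.38×10⁻²³ × 290 × 5.00×10¹ × 4.53×10⁸ = 3.63×10⁻¹⁰ V²
V_n = √(3.63×10⁻¹⁰) = 1.90×10⁻⁵ V = 19.0 µV

19.0 µV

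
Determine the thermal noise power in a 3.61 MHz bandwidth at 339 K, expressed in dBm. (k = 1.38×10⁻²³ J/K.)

−107.7 dBm

P_n = kTB = 1.38×10⁻²³ × 339 × 3.61×10⁶ = 1.69×10⁻¹⁴ W
In dBm: 10 log₁₀(1.69×10⁻¹⁴ / 10⁻³) = −107.7 dBm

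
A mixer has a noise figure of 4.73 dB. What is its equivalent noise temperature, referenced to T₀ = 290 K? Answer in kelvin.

572 K

F = 10^(4.73/10) = 2.97167
T_e = (F − 1)·T₀ = (2.97167 − 1) × 290 = 572 K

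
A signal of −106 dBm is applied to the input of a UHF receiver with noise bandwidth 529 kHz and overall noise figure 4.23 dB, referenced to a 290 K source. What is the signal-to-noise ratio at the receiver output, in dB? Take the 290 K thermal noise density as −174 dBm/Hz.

Noise floor: N = −174 + 10 log₁₀(B) + NF
10 log₁₀(5.29×10⁵) = 57.23 dB
N = −174 + 57.23 + 4.23 = −112.54 dBm
SNR = P_sig − N = −106 − (−112.54) = 6.54 dB → 6.5 dB

6.5 dB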